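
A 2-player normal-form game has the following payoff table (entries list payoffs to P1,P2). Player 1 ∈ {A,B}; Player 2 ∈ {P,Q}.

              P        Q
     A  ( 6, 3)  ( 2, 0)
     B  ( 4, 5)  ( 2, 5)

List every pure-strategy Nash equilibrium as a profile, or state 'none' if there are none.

(A,P): NE
(A,Q): not NE [P2→P gives 3>0]
(B,P): not NE [P1→A gives 6>4]
(B,Q): NE

NE set: (A,P), (B,Q)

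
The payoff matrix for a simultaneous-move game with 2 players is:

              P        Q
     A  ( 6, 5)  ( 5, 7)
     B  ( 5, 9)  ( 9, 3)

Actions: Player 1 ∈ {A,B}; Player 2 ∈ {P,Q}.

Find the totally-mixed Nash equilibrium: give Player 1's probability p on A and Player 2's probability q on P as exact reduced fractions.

(p,q) = (3/4, 4/5)

P1 indiff ⇒ q·6+(1-q)·5 = q·5+(1-q)·9 ⇒ q(1) = (1-q)(4) ⇒ q = 4/5
P2 indiff ⇒ p·5+(1-p)·9 = p·7+(1-p)·3 ⇒ p(-2) = (1-p)(-6) ⇒ p = 3/4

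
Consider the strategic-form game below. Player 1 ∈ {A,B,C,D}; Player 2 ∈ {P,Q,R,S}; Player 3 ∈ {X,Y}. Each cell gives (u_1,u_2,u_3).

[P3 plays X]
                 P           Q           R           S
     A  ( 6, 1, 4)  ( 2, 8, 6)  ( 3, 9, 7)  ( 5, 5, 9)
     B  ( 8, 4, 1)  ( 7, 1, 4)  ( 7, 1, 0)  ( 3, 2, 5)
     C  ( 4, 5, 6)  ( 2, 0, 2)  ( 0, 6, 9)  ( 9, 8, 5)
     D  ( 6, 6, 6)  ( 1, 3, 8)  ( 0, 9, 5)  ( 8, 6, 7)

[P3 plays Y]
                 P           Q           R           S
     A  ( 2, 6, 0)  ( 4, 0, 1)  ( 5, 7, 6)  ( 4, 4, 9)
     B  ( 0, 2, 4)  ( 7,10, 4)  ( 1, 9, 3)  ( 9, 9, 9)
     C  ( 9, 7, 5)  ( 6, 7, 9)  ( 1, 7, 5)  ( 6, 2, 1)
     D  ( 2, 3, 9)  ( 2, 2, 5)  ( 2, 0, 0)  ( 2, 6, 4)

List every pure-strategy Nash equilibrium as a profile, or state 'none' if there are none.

PSNE = {(B,Q,Y), (C,S,X)}

(A,P,X): not NE [P1→B gives 8>6; P2→R gives 9>1]
(A,P,Y): not NE [P1→C gives 9>2; P2→R gives 7>6; P3→X gives 4>0]
(A,Q,X): not NE [P1→B gives 7>2; P2→R gives 9>8]
(A,Q,Y): not NE [P1→B gives 7>4; P2→R gives 7>0; P3→X gives 6>1]
(A,R,X): not NE [P1→B gives 7>3]
(A,R,Y): not NE [P3→X gives 7>6]
(A,S,X): not NE [P1→C gives 9>5; P2→R gives 9>5]
(A,S,Y): not NE [P1→B gives 9>4; P2→R gives 7>4]
(B,P,X): not NE [P3→Y gives 4>1]
(B,P,Y): not NE [P1→C gives 9>0; P2→Q gives 10>2]
(B,Q,X): not NE [P2→P gives 4>1]
(B,Q,Y): NE
(B,R,X): not NE [P2→P gives 4>1; P3→Y gives 3>0]
(B,R,Y): not NE [P1→A gives 5>1; P2→Q gives 10>9]
(B,S,X): not NE [P1→C gives 9>3; P2→P gives 4>2; P3→Y gives 9>5]
(B,S,Y): not NE [P2→Q gives 10>9]
(C,P,X): not NE [P1→B gives 8>4; P2→S gives 8>5]
(C,P,Y): not NE [P3→X gives 6>5]
(C,Q,X): not NE [P1→B gives 7>2; P2→S gives 8>0; P3→Y gives 9>2]
(C,Q,Y): not NE [P1→B gives 7>6]
(C,R,X): not NE [P1→B gives 7>0; P2→S gives 8>6]
(C,R,Y): not NE [P1→A gives 5>1; P3→X gives 9>5]
(C,S,X): NE
(C,S,Y): not NE [P1→B gives 9>6; P2→R gives 7>2; P3→X gives 5>1]
(D,P,X): not NE [P1→B gives 8>6; P2→R gives 9>6; P3→Y gives 9>6]
(D,P,Y): not NE [P1→C gives 9>2; P2→S gives 6>3]
(D,Q,X): not NE [P1→B gives 7>1; P2→R gives 9>3]
(D,Q,Y): not NE [P1→B gives 7>2; P2→S gives 6>2; P3→X gives 8>5]
(D,R,X): not NE [P1→B gives 7>0]
(D,R,Y): not NE [P1→A gives 5>2; P2→S gives 6>0; P3→X gives 5>0]
(D,S,X): not NE [P1→C gives 9>8; P2→R gives 9>6]
(D,S,Y): not NE [P1→B gives 9>2; P3→X gives 7>4]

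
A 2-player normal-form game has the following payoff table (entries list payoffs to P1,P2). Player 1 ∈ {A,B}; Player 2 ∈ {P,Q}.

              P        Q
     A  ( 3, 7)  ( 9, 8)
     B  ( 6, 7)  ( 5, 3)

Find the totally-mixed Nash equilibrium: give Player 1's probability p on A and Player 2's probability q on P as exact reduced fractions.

P1 indiff ⇒ q·3+(1-q)·9 = q·6+(1-q)·5 ⇒ q(-3) = (1-q)(-4) ⇒ q = 4/7
P2 indiff ⇒ p·7+(1-p)·7 = p·8+(1-p)·3 ⇒ p(-1) = (1-p)(-4) ⇒ p = 4/5

p=4/5, q=4/7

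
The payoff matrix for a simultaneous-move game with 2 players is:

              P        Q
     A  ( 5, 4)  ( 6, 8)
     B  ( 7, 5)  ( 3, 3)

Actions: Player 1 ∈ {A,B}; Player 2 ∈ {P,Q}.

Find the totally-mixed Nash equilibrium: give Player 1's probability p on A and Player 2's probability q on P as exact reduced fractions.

(p,q) = (1/3, 3/5)

P1 indiff ⇒ q·5+(1-q)·6 = q·7+(1-q)·3 ⇒ q(-2) = (1-q)(-3) ⇒ q = 3/5
P2 indiff ⇒ p·4+(1-p)·5 = p·8+(1-p)·3 ⇒ p(-4) = (1-p)(-2) ⇒ p = 1/3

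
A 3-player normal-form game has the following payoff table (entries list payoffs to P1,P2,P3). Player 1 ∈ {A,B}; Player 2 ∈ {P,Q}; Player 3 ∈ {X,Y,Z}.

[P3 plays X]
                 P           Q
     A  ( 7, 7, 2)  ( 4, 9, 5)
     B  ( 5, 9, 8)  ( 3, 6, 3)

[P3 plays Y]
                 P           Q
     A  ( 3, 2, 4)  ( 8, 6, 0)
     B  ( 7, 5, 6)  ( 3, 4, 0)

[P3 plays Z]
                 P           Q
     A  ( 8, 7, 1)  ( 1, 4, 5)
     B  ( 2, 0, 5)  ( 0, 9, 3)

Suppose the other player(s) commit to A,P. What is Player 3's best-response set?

BR_3 = {Y}

u_3(X vs A,P) = 2
u_3(Y vs A,P) = 4
u_3(Z vs A,P) = 1
max payoff 4 at {Y}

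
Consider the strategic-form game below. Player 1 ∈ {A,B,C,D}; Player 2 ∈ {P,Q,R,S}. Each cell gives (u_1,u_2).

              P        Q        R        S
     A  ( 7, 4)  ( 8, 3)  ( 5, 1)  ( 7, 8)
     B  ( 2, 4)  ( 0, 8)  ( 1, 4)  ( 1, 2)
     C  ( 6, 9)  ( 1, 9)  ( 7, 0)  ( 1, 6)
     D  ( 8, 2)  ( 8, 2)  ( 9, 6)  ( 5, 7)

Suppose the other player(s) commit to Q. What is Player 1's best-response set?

u_1(A vs Q) = 8
u_1(B vs Q) = 0
u_1(C vs Q) = 1
u_1(D vs Q) = 8
max payoff 8 at {A,D}

argmax u_1 = {A,D}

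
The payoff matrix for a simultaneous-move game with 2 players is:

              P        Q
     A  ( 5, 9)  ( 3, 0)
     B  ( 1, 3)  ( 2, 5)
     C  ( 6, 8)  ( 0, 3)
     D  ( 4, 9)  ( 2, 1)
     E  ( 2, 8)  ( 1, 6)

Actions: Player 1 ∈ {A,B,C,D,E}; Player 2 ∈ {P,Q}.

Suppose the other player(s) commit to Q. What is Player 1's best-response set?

BR_1 = {A}

u_1(A vs Q) = 3
u_1(B vs Q) = 2
u_1(C vs Q) = 0
u_1(D vs Q) = 2
u_1(E vs Q) = 1
max payoff 3 at {A}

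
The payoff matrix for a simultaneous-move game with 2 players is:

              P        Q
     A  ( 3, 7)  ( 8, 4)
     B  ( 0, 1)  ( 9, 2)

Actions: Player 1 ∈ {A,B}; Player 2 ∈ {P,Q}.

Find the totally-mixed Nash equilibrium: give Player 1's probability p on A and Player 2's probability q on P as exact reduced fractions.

P1 mixes 1/4 on A; P2 mixes 1/4 on P

P1 indiff ⇒ q·3+(1-q)·8 = q·0+(1-q)·9 ⇒ q(3) = (1-q)(1) ⇒ q = 1/4
P2 indiff ⇒ p·7+(1-p)·1 = p·4+(1-p)·2 ⇒ p(3) = (1-p)(1) ⇒ p = 1/4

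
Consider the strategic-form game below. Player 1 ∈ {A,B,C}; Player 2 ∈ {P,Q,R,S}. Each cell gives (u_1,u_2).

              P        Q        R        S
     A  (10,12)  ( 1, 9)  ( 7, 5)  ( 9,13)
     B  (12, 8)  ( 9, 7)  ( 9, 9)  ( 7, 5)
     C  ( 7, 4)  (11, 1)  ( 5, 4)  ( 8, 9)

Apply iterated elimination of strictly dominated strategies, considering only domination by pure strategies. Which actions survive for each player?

Remaining: P1:{A,B} P2:{P,R,S}

P2 drop Q (P beats it: A:12>9 B:8>7 C:4>1)
P1 drop C (A beats it: P:10>7 R:7>5 S:9>8)
P1→{A,B} P2→{P,R,S}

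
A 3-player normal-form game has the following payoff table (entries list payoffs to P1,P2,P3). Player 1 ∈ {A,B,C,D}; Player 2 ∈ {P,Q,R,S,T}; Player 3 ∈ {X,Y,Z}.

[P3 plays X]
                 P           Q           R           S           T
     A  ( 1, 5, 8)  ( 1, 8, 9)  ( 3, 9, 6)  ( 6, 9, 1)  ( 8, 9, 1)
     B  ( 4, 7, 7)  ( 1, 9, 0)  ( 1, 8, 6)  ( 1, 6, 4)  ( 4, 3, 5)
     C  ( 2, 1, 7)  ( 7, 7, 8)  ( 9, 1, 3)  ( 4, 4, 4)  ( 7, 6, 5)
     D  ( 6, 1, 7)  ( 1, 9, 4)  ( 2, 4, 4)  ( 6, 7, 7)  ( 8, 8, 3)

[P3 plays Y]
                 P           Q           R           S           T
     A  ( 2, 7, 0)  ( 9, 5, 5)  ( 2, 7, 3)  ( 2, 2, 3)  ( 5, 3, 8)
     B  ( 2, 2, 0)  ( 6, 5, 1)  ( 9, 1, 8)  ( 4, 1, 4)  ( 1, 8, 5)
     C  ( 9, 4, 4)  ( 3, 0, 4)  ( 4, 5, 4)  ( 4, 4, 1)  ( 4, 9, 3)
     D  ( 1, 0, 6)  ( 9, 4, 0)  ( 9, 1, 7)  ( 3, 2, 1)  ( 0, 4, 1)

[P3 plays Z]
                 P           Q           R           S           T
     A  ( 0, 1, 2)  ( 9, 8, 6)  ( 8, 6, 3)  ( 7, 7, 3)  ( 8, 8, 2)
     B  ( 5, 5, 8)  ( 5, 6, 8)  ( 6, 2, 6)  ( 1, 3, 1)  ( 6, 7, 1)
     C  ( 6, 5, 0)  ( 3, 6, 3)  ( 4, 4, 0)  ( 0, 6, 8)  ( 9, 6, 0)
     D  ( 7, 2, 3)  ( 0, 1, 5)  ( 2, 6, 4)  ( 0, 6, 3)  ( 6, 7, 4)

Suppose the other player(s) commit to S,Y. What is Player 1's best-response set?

P1 best: {B,C}

u_1(A vs S,Y) = 2
u_1(B vs S,Y) = 4
u_1(C vs S,Y) = 4
u_1(D vs S,Y) = 3
max payoff 4 at {B,C}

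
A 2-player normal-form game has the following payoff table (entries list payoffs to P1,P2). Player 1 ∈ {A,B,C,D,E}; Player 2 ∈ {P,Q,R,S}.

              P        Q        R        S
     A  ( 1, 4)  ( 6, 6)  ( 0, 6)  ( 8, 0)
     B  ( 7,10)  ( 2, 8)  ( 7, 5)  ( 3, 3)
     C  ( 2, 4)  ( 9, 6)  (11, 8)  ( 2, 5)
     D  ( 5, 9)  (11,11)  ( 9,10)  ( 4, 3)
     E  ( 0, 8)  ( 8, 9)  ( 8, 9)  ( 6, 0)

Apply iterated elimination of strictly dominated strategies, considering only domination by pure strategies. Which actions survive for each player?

P2 drop S (Q beats it: A:6>0 B:8>3 C:6>5 D:11>3 E:9>0)
P1 drop A (C beats it: P:2>1 Q:9>6 R:11>0)
P1 drop E (C beats it: P:2>0 Q:9>8 R:11>8)
P1→{B,C,D} P2→{P,Q,R}

Remaining: P1:{B,C,D} P2:{P,Q,R}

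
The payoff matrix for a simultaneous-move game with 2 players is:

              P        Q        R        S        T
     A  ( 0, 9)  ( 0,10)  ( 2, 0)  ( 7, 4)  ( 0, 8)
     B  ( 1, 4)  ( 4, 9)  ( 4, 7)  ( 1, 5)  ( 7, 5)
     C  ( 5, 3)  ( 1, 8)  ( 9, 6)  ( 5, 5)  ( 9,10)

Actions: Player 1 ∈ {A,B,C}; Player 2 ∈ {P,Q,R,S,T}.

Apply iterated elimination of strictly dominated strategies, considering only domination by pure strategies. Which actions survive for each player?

P2 drop P (Q beats it: A:10>9 B:9>4 C:8>3)
P2 drop R (Q beats it: A:10>0 B:9>7 C:8>6)
P2 drop S (Q beats it: A:10>4 B:9>5 C:8>5)
P1 drop A (B beats it: Q:4>0 T:7>0)
P1→{B,C} P2→{Q,T}

Remaining: P1:{B,C} P2:{Q,T}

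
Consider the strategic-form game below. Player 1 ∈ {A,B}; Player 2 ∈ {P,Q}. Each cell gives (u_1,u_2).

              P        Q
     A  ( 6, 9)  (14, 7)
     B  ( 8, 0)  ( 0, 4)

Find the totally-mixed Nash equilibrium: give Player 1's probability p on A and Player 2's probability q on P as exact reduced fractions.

(p,q) = (2/3, 7/8)

P1 indiff ⇒ q·6+(1-q)·14 = q·8+(1-q)·0 ⇒ q(-2) = (1-q)(-14) ⇒ q = 7/8
P2 indiff ⇒ p·9+(1-p)·0 = p·7+(1-p)·4 ⇒ p(2) = (1-p)(4) ⇒ p = 2/3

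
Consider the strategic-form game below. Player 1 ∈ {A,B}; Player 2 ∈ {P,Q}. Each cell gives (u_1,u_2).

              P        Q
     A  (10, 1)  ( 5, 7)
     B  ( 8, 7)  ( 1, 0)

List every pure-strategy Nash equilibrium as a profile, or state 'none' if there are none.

PSNE = {(A,Q)}

(A,P): not NE [P2→Q gives 7>1]
(A,Q): NE
(B,P): not NE [P1→A gives 10>8]
(B,Q): not NE [P1→A gives 5>1; P2→P gives 7>0]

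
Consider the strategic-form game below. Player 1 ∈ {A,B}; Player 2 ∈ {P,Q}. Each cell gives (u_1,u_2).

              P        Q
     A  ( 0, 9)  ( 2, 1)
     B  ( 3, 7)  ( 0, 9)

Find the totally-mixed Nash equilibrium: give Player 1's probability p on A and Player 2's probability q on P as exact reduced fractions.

P1 indiff ⇒ q·0+(1-q)·2 = q·3+(1-q)·0 ⇒ q(-3) = (1-q)(-2) ⇒ q = 2/5
P2 indiff ⇒ p·9+(1-p)·7 = p·1+(1-p)·9 ⇒ p(8) = (1-p)(2) ⇒ p = 1/5

P1 mixes 1/5 on A; P2 mixes 2/5 on P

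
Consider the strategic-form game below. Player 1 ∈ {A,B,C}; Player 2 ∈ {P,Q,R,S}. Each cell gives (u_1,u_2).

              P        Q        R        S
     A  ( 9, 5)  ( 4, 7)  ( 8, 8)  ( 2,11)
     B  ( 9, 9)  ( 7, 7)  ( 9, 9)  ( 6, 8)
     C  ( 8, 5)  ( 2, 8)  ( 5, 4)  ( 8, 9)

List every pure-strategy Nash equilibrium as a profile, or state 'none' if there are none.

(A,P): not NE [P2→S gives 11>5]
(A,Q): not NE [P1→B gives 7>4; P2→S gives 11>7]
(A,R): not NE [P1→B gives 9>8; P2→S gives 11>8]
(A,S): not NE [P1→C gives 8>2]
(B,P): NE
(B,Q): not NE [P2→R gives 9>7]
(B,R): NE
(B,S): not NE [P1→C gives 8>6; P2→R gives 9>8]
(C,P): not NE [P1→B gives 9>8; P2→S gives 9>5]
(C,Q): not NE [P1→B gives 7>2; P2→S gives 9>8]
(C,R): not NE [P1→B gives 9>5; P2→S gives 9>4]
(C,S): NE

NE set: (B,P), (B,R), (C,S)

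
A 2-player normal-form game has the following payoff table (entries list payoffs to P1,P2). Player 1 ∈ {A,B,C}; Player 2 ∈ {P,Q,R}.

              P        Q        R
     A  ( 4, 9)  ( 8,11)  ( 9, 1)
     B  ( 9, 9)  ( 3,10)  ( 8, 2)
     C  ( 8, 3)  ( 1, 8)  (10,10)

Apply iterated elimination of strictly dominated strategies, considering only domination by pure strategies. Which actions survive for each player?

P2 drop P (Q beats it: A:11>9 B:10>9 C:8>3)
P1 drop B (A beats it: Q:8>3 R:9>8)
P1→{A,C} P2→{Q,R}

Survivors P1:{A,C} P2:{Q,R}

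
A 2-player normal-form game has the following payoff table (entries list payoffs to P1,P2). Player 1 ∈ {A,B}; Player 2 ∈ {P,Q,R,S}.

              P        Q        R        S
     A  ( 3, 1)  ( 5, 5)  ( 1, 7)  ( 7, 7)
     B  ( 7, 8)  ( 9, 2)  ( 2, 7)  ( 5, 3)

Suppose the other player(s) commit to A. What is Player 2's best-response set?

P2 best: {R,S}

u_2(P vs A) = 1
u_2(Q vs A) = 5
u_2(R vs A) = 7
u_2(S vs A) = 7
max payoff 7 at {R,S}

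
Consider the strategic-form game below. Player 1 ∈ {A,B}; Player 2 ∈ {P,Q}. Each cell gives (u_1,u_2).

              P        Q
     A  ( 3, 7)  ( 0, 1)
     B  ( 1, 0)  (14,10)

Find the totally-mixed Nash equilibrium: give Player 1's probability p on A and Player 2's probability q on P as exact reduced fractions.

P1 mixes 5/8 on A; P2 mixes 7/8 on P

P1 indiff ⇒ q·3+(1-q)·0 = q·1+(1-q)·14 ⇒ q(2) = (1-q)(14) ⇒ q = 7/8
P2 indiff ⇒ p·7+(1-p)·0 = p·1+(1-p)·10 ⇒ p(6) = (1-p)(10) ⇒ p = 5/8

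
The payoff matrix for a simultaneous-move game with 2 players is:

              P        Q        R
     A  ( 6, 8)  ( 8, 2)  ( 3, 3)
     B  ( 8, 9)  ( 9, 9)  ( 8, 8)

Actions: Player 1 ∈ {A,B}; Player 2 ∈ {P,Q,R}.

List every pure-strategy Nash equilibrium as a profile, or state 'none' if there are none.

PSNE = {(B,P), (B,Q)}

(A,P): not NE [P1→B gives 8>6]
(A,Q): not NE [P1→B gives 9>8; P2→P gives 8>2]
(A,R): not NE [P1→B gives 8>3; P2→P gives 8>3]
(B,P): NE
(B,Q): NE
(B,R): not NE [P2→Q gives 9>8]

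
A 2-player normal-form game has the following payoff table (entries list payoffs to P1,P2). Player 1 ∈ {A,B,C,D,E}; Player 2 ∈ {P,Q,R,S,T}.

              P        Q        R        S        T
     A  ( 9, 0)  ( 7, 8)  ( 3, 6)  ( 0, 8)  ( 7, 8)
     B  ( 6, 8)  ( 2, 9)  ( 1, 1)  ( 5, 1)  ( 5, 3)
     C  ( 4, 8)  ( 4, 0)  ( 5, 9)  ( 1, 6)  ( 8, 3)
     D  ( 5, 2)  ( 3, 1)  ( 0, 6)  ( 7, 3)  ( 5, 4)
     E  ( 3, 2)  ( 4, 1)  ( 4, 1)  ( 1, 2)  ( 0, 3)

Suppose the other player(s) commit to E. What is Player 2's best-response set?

u_2(P vs E) = 2
u_2(Q vs E) = 1
u_2(R vs E) = 1
u_2(S vs E) = 2
u_2(T vs E) = 3
max payoff 3 at {T}

BR_2 = {T}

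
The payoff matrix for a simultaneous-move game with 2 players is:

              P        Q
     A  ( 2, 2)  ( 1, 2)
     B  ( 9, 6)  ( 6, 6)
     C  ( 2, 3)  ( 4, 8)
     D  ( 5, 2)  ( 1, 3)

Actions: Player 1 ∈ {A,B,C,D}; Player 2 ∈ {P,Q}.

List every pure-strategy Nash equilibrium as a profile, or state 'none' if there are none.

(A,P): not NE [P1→B gives 9>2]
(A,Q): not NE [P1→B gives 6>1]
(B,P): NE
(B,Q): NE
(C,P): not NE [P1→B gives 9>2; P2→Q gives 8>3]
(C,Q): not NE [P1→B gives 6>4]
(D,P): not NE [P1→B gives 9>5; P2→Q gives 3>2]
(D,Q): not NE [P1→B gives 6>1]

Nash profiles: (B,P), (B,Q)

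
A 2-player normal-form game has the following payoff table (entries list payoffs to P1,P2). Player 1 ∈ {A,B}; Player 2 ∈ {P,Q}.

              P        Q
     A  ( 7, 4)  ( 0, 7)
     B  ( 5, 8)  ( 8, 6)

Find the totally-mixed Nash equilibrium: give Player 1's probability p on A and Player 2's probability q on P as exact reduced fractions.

p=2/5, q=4/5

P1 indiff ⇒ q·7+(1-q)·0 = q·5+(1-q)·8 ⇒ q(2) = (1-q)(8) ⇒ q = 4/5
P2 indiff ⇒ p·4+(1-p)·8 = p·7+(1-p)·6 ⇒ p(-3) = (1-p)(-2) ⇒ p = 2/5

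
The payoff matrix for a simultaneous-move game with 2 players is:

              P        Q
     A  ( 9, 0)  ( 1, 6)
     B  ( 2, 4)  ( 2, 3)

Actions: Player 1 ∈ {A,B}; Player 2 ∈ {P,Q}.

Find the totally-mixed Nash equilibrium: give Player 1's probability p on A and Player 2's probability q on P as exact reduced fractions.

P1 indiff ⇒ q·9+(1-q)·1 = q·2+(1-q)·2 ⇒ q(7) = (1-q)(1) ⇒ q = 1/8
P2 indiff ⇒ p·0+(1-p)·4 = p·6+(1-p)·3 ⇒ p(-6) = (1-p)(-1) ⇒ p = 1/7

P1 mixes 1/7 on A; P2 mixes 1/8 on P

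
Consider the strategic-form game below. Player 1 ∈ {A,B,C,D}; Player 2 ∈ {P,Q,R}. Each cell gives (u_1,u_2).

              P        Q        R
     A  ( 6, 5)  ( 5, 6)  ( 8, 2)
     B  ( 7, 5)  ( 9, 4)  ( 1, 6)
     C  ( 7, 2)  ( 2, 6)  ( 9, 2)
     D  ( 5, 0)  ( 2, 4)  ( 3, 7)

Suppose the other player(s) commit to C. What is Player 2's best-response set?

BR_2 = {Q}

u_2(P vs C) = 2
u_2(Q vs C) = 6
u_2(R vs C) = 2
max payoff 6 at {Q}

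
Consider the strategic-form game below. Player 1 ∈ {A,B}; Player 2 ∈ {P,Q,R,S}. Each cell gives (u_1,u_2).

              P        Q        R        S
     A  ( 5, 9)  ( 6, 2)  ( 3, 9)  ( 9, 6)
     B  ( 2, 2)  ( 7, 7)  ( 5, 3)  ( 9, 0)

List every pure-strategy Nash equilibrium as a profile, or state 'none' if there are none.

Nash profiles: (A,P), (B,Q)

(A,P): NE
(A,Q): not NE [P1→B gives 7>6; P2→R gives 9>2]
(A,R): not NE [P1→B gives 5>3]
(A,S): not NE [P2→R gives 9>6]
(B,P): not NE [P1→A gives 5>2; P2→Q gives 7>2]
(B,Q): NE
(B,R): not NE [P2→Q gives 7>3]
(B,S): not NE [P2→Q gives 7>0]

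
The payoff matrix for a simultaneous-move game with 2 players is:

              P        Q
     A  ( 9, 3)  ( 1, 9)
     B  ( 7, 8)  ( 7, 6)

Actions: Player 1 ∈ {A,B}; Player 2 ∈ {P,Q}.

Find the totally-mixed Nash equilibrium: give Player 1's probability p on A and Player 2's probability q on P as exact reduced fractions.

P1 indiff ⇒ q·9+(1-q)·1 = q·7+(1-q)·7 ⇒ q(2) = (1-q)(6) ⇒ q = 3/4
P2 indiff ⇒ p·3+(1-p)·8 = p·9+(1-p)·6 ⇒ p(-6) = (1-p)(-2) ⇒ p = 1/4

P1 mixes 1/4 on A; P2 mixes 3/4 on P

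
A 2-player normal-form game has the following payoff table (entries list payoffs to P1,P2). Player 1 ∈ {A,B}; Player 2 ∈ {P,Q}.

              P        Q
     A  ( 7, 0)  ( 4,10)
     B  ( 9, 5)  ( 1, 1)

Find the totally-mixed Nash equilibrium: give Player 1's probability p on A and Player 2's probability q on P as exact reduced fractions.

P1 mixes 2/7 on A; P2 mixes 3/5 on P

P1 indiff ⇒ q·7+(1-q)·4 = q·9+(1-q)·1 ⇒ q(-2) = (1-q)(-3) ⇒ q = 3/5
P2 indiff ⇒ p·0+(1-p)·5 = p·10+(1-p)·1 ⇒ p(-10) = (1-p)(-4) ⇒ p = 2/7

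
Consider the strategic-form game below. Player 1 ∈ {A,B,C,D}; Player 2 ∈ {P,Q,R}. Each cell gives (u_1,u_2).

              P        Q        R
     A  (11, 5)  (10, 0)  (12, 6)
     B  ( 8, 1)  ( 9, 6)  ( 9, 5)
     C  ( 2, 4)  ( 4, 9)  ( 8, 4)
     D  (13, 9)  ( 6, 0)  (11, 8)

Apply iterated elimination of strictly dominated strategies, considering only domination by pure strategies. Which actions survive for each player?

P1 drop B (A beats it: P:11>8 Q:10>9 R:12>9)
P1 drop C (A beats it: P:11>2 Q:10>4 R:12>8)
P2 drop Q (P beats it: A:5>0 D:9>0)
P1→{A,D} P2→{P,R}

IESDS → P1:{A,D} P2:{P,R}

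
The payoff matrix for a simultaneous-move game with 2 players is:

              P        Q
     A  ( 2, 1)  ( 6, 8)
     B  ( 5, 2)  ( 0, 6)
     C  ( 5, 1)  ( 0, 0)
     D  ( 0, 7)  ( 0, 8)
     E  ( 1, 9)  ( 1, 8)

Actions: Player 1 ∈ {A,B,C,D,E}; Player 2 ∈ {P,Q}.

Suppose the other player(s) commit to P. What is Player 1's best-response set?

u_1(A vs P) = 2
u_1(B vs P) = 5
u_1(C vs P) = 5
u_1(D vs P) = 0
u_1(E vs P) = 1
max payoff 5 at {B,C}

BR_1 = {B,C}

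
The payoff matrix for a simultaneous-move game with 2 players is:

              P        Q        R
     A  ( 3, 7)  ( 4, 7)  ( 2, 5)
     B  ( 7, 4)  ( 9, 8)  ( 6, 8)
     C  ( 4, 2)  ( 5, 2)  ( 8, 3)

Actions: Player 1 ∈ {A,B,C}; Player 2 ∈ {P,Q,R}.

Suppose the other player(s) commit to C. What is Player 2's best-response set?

P2 best: {R}

u_2(P vs C) = 2
u_2(Q vs C) = 2
u_2(R vs C) = 3
max payoff 3 at {R}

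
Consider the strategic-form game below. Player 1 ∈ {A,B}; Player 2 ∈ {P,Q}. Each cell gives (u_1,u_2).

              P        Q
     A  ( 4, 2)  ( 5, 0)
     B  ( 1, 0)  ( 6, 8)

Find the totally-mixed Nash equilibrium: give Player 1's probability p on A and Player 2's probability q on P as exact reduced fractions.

P1 indiff ⇒ q·4+(1-q)·5 = q·1+(1-q)·6 ⇒ q(3) = (1-q)(1) ⇒ q = 1/4
P2 indiff ⇒ p·2+(1-p)·0 = p·0+(1-p)·8 ⇒ p(2) = (1-p)(8) ⇒ p = 4/5

p=4/5, q=1/4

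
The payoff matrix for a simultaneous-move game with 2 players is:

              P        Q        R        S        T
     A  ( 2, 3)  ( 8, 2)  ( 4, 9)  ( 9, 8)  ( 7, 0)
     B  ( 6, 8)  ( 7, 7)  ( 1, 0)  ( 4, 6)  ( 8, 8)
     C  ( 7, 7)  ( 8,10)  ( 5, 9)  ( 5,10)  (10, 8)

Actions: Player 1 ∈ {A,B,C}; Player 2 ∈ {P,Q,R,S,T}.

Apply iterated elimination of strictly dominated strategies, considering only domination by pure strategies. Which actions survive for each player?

IESDS → P1:{A,C} P2:{Q,R,S}

P1 drop B (C beats it: P:7>6 Q:8>7 R:5>1 S:5>4 T:10>8)
P2 drop P (R beats it: A:9>3 C:9>7)
P2 drop T (Q beats it: A:2>0 C:10>8)
P1→{A,C} P2→{Q,R,S}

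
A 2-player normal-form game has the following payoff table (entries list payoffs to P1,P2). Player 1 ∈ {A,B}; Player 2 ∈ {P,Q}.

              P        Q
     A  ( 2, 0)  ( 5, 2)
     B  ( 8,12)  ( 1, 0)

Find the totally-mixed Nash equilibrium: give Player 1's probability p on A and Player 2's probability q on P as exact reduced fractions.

(p,q) = (6/7, 2/5)

P1 indiff ⇒ q·2+(1-q)·5 = q·8+(1-q)·1 ⇒ q(-6) = (1-q)(-4) ⇒ q = 2/5
P2 indiff ⇒ p·0+(1-p)·12 = p·2+(1-p)·0 ⇒ p(-2) = (1-p)(-12) ⇒ p = 6/7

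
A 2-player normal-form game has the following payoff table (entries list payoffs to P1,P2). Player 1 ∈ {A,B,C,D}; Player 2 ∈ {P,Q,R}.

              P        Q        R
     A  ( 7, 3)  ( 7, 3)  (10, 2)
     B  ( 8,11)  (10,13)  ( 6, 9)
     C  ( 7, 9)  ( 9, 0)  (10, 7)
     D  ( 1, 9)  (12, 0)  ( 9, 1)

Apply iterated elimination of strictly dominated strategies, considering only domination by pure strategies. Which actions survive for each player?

P2 drop R (P beats it: A:3>2 B:11>9 C:9>7 D:9>1)
P1 drop A (B beats it: P:8>7 Q:10>7)
P1 drop C (B beats it: P:8>7 Q:10>9)
P1→{B,D} P2→{P,Q}

Remaining: P1:{B,D} P2:{P,Q}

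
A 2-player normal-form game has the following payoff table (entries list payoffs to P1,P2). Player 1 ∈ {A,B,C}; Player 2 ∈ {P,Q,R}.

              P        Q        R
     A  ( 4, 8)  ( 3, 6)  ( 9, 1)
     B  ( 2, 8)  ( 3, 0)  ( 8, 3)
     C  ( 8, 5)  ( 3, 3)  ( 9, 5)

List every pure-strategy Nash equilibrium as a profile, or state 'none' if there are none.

PSNE = {(C,P), (C,R)}

(A,P): not NE [P1→C gives 8>4]
(A,Q): not NE [P2→P gives 8>6]
(A,R): not NE [P2→P gives 8>1]
(B,P): not NE [P1→C gives 8>2]
(B,Q): not NE [P2→P gives 8>0]
(B,R): not NE [P1→C gives 9>8; P2→P gives 8>3]
(C,P): NE
(C,Q): not NE [P2→R gives 5>3]
(C,R): NE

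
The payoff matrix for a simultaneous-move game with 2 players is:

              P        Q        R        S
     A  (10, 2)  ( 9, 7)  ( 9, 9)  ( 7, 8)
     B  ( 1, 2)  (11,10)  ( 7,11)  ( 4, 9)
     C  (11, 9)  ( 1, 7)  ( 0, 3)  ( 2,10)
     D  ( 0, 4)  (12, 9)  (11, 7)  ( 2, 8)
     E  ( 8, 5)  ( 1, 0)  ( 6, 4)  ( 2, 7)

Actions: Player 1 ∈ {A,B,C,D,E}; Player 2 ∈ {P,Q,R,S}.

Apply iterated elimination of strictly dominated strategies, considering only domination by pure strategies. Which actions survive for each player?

P1 drop E (A beats it: P:10>8 Q:9>1 R:9>6 S:7>2)
P2 drop P (S beats it: A:8>2 B:9>2 C:10>9 D:8>4)
P1 drop C (A beats it: Q:9>1 R:9>0 S:7>2)
P1→{A,B,D} P2→{Q,R,S}

Survivors P1:{A,B,D} P2:{Q,R,S}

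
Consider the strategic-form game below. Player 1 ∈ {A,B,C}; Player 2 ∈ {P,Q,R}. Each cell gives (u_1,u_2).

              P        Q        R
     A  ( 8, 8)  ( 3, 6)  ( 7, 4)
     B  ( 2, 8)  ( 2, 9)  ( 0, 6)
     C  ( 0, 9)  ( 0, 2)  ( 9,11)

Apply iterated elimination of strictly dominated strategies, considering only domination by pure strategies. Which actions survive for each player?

Survivors P1:{A,C} P2:{P,R}

P1 drop B (A beats it: P:8>2 Q:3>2 R:7>0)
P2 drop Q (P beats it: A:8>6 C:9>2)
P1→{A,C} P2→{P,R}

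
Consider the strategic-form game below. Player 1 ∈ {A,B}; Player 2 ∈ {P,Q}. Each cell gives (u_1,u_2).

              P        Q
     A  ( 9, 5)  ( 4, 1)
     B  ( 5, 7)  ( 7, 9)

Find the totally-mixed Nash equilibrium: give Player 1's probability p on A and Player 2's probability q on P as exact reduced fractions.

P1 mixes 1/3 on A; P2 mixes 3/7 on P

P1 indiff ⇒ q·9+(1-q)·4 = q·5+(1-q)·7 ⇒ q(4) = (1-q)(3) ⇒ q = 3/7
P2 indiff ⇒ p·5+(1-p)·7 = p·1+(1-p)·9 ⇒ p(4) = (1-p)(2) ⇒ p = 1/3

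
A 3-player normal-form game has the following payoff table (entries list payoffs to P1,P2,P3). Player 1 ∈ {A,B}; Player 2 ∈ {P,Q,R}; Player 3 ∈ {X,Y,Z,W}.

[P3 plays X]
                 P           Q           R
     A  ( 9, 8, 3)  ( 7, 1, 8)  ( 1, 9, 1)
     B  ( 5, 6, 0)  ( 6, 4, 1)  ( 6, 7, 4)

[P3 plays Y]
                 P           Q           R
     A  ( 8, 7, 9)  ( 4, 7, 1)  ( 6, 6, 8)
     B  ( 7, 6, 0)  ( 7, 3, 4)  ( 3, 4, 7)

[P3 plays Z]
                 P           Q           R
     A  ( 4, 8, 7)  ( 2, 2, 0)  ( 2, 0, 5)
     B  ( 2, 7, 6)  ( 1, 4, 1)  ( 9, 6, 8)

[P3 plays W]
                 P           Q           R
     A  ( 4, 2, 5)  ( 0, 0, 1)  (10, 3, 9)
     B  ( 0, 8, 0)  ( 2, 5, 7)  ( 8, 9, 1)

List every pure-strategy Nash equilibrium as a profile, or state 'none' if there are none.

(A,P,X): not NE [P2→R gives 9>8; P3→Y gives 9>3]
(A,P,Y): NE
(A,P,Z): not NE [P3→Y gives 9>7]
(A,P,W): not NE [P2→R gives 3>2; P3→Y gives 9>5]
(A,Q,X): not NE [P2→R gives 9>1]
(A,Q,Y): not NE [P1→B gives 7>4; P3→X gives 8>1]
(A,Q,Z): not NE [P2→P gives 8>2; P3→X gives 8>0]
(A,Q,W): not NE [P1→B gives 2>0; P2→R gives 3>0; P3→X gives 8>1]
(A,R,X): not NE [P1→B gives 6>1; P3→W gives 9>1]
(A,R,Y): not NE [P2→Q gives 7>6; P3→W gives 9>8]
(A,R,Z): not NE [P1→B gives 9>2; P2→P gives 8>0; P3→W gives 9>5]
(A,R,W): NE
(B,P,X): not NE [P1→A gives 9>5; P2→R gives 7>6; P3→Z gives 6>0]
(B,P,Y): not NE [P1→A gives 8>7; P3→Z gives 6>0]
(B,P,Z): not NE [P1→A gives 4>2]
(B,P,W): not NE [P1→A gives 4>0; P2→R gives 9>8; P3→Z gives 6>0]
(B,Q,X): not NE [P1→A gives 7>6; P2→R gives 7>4; P3→W gives 7>1]
(B,Q,Y): not NE [P2→P gives 6>3; P3→W gives 7>4]
(B,Q,Z): not NE [P1→A gives 2>1; P2→P gives 7>4; P3→W gives 7>1]
(B,Q,W): not NE [P2→R gives 9>5]
(B,R,X): not NE [P3→Z gives 8>4]
(B,R,Y): not NE [P1→A gives 6>3; P2→P gives 6>4; P3→Z gives 8>7]
(B,R,Z): not NE [P2→P gives 7>6]
(B,R,W): not NE [P1→A gives 10>8; P3→Z gives 8>1]

PSNE = {(A,P,Y), (A,R,W)}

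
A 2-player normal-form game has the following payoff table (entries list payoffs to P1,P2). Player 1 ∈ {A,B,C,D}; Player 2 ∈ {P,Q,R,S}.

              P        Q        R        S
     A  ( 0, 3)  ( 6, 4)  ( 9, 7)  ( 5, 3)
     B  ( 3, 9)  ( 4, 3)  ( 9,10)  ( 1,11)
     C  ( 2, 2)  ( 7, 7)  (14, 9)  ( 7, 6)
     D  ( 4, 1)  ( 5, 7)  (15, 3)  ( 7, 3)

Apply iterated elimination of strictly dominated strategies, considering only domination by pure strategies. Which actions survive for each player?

IESDS → P1:{C,D} P2:{Q,R}

P1 drop A (C beats it: P:2>0 Q:7>6 R:14>9 S:7>5)
P1 drop B (D beats it: P:4>3 Q:5>4 R:15>9 S:7>1)
P2 drop P (Q beats it: C:7>2 D:7>1)
P2 drop S (Q beats it: C:7>6 D:7>3)
P1→{C,D} P2→{Q,R}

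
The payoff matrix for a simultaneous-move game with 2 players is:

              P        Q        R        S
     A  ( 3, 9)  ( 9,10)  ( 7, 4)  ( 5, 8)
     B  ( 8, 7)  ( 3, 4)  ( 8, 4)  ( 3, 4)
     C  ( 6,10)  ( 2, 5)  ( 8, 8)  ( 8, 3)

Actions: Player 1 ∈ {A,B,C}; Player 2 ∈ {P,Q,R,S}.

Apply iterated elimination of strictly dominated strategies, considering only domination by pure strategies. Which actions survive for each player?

P2 drop R (P beats it: A:9>4 B:7>4 C:10>8)
P2 drop S (P beats it: A:9>8 B:7>4 C:10>3)
P1 drop C (B beats it: P:8>6 Q:3>2)
P1→{A,B} P2→{P,Q}

Remaining: P1:{A,B} P2:{P,Q}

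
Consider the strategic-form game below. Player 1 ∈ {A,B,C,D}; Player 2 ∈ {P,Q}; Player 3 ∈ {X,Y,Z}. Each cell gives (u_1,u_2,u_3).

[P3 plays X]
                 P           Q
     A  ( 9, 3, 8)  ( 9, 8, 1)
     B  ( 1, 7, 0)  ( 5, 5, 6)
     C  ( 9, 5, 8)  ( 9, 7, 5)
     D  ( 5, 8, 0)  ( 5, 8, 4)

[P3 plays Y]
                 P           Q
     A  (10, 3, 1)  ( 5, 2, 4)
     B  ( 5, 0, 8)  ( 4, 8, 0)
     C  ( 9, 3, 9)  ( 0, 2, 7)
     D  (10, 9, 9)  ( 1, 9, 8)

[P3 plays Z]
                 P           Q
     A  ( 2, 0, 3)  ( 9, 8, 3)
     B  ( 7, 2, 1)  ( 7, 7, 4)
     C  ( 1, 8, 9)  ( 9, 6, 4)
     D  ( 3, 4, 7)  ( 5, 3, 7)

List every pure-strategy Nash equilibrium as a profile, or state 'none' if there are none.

PSNE = {(D,P,Y)}

(A,P,X): not NE [P2→Q gives 8>3]
(A,P,Y): not NE [P3→X gives 8>1]
(A,P,Z): not NE [P1→B gives 7>2; P2→Q gives 8>0; P3→X gives 8>3]
(A,Q,X): not NE [P3→Y gives 4>1]
(A,Q,Y): not NE [P2→P gives 3>2]
(A,Q,Z): not NE [P3→Y gives 4>3]
(B,P,X): not NE [P1→C gives 9>1; P3→Y gives 8>0]
(B,P,Y): not NE [P1→D gives 10>5; P2→Q gives 8>0]
(B,P,Z): not NE [P2→Q gives 7>2; P3→Y gives 8>1]
(B,Q,X): not NE [P1→C gives 9>5; P2→P gives 7>5]
(B,Q,Y): not NE [P1→A gives 5>4; P3→X gives 6>0]
(B,Q,Z): not NE [P1→C gives 9>7; P3→X gives 6>4]
(C,P,X): not NE [P2→Q gives 7>5; P3→Z gives 9>8]
(C,P,Y): not NE [P1→D gives 10>9]
(C,P,Z): not NE [P1→B gives 7>1]
(C,Q,X): not NE [P3→Y gives 7>5]
(C,Q,Y): not NE [P1→A gives 5>0; P2→P gives 3>2]
(C,Q,Z): not NE [P2→P gives 8>6; P3→Y gives 7>4]
(D,P,X): not NE [P1→C gives 9>5; P3→Y gives 9>0]
(D,P,Y): NE
(D,P,Z): not NE [P1→B gives 7>3; P3→Y gives 9>7]
(D,Q,X): not NE [P1→C gives 9>5; P3→Y gives 8>4]
(D,Q,Y): not NE [P1→A gives 5>1]
(D,Q,Z): not NE [P1→C gives 9>5; P2→P gives 4>3; P3→Y gives 8>7]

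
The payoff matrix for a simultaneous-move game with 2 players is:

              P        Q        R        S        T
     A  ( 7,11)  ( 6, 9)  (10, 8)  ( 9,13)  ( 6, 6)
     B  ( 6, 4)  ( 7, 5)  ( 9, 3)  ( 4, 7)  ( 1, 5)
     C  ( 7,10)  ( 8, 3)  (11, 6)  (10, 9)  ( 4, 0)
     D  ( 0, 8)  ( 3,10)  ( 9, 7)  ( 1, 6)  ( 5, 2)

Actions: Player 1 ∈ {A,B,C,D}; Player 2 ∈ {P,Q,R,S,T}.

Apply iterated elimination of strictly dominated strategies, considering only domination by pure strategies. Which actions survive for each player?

P1 drop B (C beats it: P:7>6 Q:8>7 R:11>9 S:10>4 T:4>1)
P1 drop D (A beats it: P:7>0 Q:6>3 R:10>9 S:9>1 T:6>5)
P2 drop Q (P beats it: A:11>9 C:10>3)
P2 drop R (P beats it: A:11>8 C:10>6)
P2 drop T (P beats it: A:11>6 C:10>0)
P1→{A,C} P2→{P,S}

Survivors P1:{A,C} P2:{P,S}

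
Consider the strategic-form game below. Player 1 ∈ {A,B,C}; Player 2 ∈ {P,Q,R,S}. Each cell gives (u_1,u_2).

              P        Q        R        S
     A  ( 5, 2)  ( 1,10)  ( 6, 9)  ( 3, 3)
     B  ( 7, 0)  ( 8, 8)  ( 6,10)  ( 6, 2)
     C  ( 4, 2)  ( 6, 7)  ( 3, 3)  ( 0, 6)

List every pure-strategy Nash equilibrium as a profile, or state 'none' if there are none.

(A,P): not NE [P1→B gives 7>5; P2→Q gives 10>2]
(A,Q): not NE [P1→B gives 8>1]
(A,R): not NE [P2→Q gives 10>9]
(A,S): not NE [P1→B gives 6>3; P2→Q gives 10>3]
(B,P): not NE [P2→R gives 10>0]
(B,Q): not NE [P2→R gives 10>8]
(B,R): NE
(B,S): not NE [P2→R gives 10>2]
(C,P): not NE [P1→B gives 7>4; P2→Q gives 7>2]
(C,Q): not NE [P1→B gives 8>6]
(C,R): not NE [P1→B gives 6>3; P2→Q gives 7>3]
(C,S): not NE [P1→B gives 6>0; P2→Q gives 7>6]

Nash profiles: (B,R)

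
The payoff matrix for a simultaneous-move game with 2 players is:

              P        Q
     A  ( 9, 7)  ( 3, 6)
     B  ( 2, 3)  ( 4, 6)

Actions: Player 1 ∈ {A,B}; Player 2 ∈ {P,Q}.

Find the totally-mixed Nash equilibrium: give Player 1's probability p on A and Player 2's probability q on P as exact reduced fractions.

(p,q) = (3/4, 1/8)

P1 indiff ⇒ q·9+(1-q)·3 = q·2+(1-q)·4 ⇒ q(7) = (1-q)(1) ⇒ q = 1/8
P2 indiff ⇒ p·7+(1-p)·3 = p·6+(1-p)·6 ⇒ p(1) = (1-p)(3) ⇒ p = 3/4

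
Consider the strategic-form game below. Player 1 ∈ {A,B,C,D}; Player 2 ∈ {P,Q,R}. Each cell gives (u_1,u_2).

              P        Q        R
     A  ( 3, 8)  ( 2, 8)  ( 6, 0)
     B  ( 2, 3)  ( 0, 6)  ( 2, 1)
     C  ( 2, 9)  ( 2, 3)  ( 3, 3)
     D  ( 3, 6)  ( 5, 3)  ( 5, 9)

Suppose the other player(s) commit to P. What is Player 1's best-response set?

argmax u_1 = {A,D}

u_1(A vs P) = 3
u_1(B vs P) = 2
u_1(C vs P) = 2
u_1(D vs P) = 3
max payoff 3 at {A,D}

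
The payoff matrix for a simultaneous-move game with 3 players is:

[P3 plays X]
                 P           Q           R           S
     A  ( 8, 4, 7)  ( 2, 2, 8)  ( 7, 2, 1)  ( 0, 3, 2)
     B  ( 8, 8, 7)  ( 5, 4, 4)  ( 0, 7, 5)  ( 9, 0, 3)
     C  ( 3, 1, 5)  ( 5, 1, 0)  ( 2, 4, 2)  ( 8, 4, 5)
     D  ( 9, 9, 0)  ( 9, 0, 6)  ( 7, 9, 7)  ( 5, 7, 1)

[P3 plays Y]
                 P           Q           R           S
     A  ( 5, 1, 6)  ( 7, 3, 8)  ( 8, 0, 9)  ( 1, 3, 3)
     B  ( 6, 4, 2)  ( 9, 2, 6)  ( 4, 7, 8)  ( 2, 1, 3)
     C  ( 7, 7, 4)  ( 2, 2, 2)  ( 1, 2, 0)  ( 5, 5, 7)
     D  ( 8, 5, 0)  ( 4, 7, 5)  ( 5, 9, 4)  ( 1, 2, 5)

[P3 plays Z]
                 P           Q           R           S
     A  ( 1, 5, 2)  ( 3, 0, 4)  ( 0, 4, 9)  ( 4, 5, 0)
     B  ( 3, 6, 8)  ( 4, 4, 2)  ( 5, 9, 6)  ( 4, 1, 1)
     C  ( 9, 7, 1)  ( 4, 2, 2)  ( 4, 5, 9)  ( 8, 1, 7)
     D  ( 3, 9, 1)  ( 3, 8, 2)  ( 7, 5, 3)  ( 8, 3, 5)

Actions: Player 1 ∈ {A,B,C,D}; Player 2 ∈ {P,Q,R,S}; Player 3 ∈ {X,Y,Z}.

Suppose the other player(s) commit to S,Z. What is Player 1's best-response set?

u_1(A vs S,Z) = 4
u_1(B vs S,Z) = 4
u_1(C vs S,Z) = 8
u_1(D vs S,Z) = 8
max payoff 8 at {C,D}

argmax u_1 = {C,D}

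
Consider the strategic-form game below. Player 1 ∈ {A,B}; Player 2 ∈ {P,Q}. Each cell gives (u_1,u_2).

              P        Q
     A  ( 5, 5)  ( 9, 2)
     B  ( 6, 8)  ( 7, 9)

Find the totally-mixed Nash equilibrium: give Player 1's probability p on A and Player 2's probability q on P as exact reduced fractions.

p=1/4, q=2/3

P1 indiff ⇒ q·5+(1-q)·9 = q·6+(1-q)·7 ⇒ q(-1) = (1-q)(-2) ⇒ q = 2/3
P2 indiff ⇒ p·5+(1-p)·8 = p·2+(1-p)·9 ⇒ p(3) = (1-p)(1) ⇒ p = 1/4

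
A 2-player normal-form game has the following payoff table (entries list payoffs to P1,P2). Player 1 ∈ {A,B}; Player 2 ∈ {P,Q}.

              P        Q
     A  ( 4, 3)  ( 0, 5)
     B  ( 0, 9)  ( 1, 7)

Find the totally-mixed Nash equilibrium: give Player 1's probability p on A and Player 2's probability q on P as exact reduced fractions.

P1 indiff ⇒ q·4+(1-q)·0 = q·0+(1-q)·1 ⇒ q(4) = (1-q)(1) ⇒ q = 1/5
P2 indiff ⇒ p·3+(1-p)·9 = p·5+(1-p)·7 ⇒ p(-2) = (1-p)(-2) ⇒ p = 1/2

p=1/2, q=1/5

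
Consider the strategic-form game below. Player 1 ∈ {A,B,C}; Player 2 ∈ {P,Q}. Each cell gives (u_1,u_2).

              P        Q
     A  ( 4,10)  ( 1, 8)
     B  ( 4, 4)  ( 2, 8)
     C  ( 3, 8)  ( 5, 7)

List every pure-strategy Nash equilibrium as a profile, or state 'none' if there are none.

Nash profiles: (A,P)

(A,P): NE
(A,Q): not NE [P1→C gives 5>1; P2→P gives 10>8]
(B,P): not NE [P2→Q gives 8>4]
(B,Q): not NE [P1→C gives 5>2]
(C,P): not NE [P1→B gives 4>3]
(C,Q): not NE [P2→P gives 8>7]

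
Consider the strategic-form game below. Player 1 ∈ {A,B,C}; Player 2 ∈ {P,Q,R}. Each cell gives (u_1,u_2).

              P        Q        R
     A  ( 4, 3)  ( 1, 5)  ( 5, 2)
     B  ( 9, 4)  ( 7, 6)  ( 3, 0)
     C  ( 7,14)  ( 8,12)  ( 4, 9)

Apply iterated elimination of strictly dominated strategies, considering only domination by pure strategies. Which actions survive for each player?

P2 drop R (P beats it: A:3>2 B:4>0 C:14>9)
P1 drop A (B beats it: P:9>4 Q:7>1)
P1→{B,C} P2→{P,Q}

Survivors P1:{B,C} P2:{P,Q}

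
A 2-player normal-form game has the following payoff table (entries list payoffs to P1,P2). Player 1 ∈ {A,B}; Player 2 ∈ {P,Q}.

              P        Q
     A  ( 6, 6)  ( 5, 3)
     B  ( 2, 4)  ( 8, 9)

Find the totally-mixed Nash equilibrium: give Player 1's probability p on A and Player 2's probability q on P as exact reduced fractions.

p=5/8, q=3/7

P1 indiff ⇒ q·6+(1-q)·5 = q·2+(1-q)·8 ⇒ q(4) = (1-q)(3) ⇒ q = 3/7
P2 indiff ⇒ p·6+(1-p)·4 = p·3+(1-p)·9 ⇒ p(3) = (1-p)(5) ⇒ p = 5/8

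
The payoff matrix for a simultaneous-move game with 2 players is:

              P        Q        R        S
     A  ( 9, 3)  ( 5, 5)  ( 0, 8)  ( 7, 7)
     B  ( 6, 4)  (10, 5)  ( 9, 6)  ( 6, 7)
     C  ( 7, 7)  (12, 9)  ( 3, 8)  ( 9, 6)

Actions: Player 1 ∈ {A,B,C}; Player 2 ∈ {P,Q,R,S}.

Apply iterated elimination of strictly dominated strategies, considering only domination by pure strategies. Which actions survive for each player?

P2 drop P (Q beats it: A:5>3 B:5>4 C:9>7)
P1 drop A (C beats it: Q:12>5 R:3>0 S:9>7)
P1→{B,C} P2→{Q,R,S}

Remaining: P1:{B,C} P2:{Q,R,S}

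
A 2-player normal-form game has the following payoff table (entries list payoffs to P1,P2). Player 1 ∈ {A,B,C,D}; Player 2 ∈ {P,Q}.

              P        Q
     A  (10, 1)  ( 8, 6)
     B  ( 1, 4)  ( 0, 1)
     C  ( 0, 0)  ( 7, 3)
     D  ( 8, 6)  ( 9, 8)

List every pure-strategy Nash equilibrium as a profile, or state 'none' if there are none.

(A,P): not NE [P2→Q gives 6>1]
(A,Q): not NE [P1→D gives 9>8]
(B,P): not NE [P1→A gives 10>1]
(B,Q): not NE [P1→D gives 9>0; P2→P gives 4>1]
(C,P): not NE [P1→A gives 10>0; P2→Q gives 3>0]
(C,Q): not NE [P1→D gives 9>7]
(D,P): not NE [P1→A gives 10>8; P2→Q gives 8>6]
(D,Q): NE

Nash profiles: (D,Q)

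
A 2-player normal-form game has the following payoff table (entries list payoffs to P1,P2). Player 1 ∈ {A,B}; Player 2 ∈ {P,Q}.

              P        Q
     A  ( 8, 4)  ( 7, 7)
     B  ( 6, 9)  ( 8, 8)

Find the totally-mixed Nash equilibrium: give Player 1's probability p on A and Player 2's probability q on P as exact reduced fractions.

p=1/4, q=1/3

P1 indiff ⇒ q·8+(1-q)·7 = q·6+(1-q)·8 ⇒ q(2) = (1-q)(1) ⇒ q = 1/3
P2 indiff ⇒ p·4+(1-p)·9 = p·7+(1-p)·8 ⇒ p(-3) = (1-p)(-1) ⇒ p = 1/4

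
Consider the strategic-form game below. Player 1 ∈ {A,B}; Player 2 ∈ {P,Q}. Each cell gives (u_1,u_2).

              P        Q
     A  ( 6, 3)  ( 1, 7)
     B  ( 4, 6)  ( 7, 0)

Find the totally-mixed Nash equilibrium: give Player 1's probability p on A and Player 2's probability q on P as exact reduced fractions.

P1 indiff ⇒ q·6+(1-q)·1 = q·4+(1-q)·7 ⇒ q(2) = (1-q)(6) ⇒ q = 3/4
P2 indiff ⇒ p·3+(1-p)·6 = p·7+(1-p)·0 ⇒ p(-4) = (1-p)(-6) ⇒ p = 3/5

p=3/5, q=3/4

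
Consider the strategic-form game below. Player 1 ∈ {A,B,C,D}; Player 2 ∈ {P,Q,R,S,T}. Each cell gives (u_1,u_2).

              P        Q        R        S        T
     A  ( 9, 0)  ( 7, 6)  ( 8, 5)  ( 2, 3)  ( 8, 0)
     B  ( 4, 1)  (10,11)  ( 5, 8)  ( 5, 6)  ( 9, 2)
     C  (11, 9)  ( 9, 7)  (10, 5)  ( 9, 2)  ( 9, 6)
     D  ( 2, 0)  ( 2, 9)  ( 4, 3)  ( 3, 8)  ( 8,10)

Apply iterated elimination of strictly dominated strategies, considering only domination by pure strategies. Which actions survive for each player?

P1 drop A (C beats it: P:11>9 Q:9>7 R:10>8 S:9>2 T:9>8)
P1 drop D (B beats it: P:4>2 Q:10>2 R:5>4 S:5>3 T:9>8)
P2 drop R (Q beats it: B:11>8 C:7>5)
P2 drop S (Q beats it: B:11>6 C:7>2)
P2 drop T (Q beats it: B:11>2 C:7>6)
P1→{B,C} P2→{P,Q}

Remaining: P1:{B,C} P2:{P,Q}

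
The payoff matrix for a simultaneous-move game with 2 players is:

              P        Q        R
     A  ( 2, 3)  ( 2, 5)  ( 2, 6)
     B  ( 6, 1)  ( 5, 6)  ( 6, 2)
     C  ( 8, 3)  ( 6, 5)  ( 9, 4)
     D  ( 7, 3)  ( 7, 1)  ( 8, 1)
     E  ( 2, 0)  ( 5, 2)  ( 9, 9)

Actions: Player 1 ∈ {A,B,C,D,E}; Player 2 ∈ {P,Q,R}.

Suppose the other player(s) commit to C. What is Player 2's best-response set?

P2 best: {Q}

u_2(P vs C) = 3
u_2(Q vs C) = 5
u_2(R vs C) = 4
max payoff 5 at {Q}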